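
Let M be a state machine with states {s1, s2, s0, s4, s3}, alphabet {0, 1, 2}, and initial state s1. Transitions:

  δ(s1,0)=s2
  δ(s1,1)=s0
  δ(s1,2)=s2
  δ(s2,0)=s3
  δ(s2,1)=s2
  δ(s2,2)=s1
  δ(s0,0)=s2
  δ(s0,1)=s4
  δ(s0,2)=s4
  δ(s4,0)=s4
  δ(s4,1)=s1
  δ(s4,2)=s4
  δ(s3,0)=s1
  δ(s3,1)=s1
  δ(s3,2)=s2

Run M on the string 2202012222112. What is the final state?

s1

start at s1
read '2': s1 → s2
read '2': s2 → s1
read '0': s1 → s2
read '2': s2 → s1
read '0': s1 → s2
read '1': s2 → s2
read '2': s2 → s1
read '2': s1 → s2
read '2': s2 → s1
read '2': s1 → s2
read '1': s2 → s2
read '1': s2 → s2
read '2': s2 → s1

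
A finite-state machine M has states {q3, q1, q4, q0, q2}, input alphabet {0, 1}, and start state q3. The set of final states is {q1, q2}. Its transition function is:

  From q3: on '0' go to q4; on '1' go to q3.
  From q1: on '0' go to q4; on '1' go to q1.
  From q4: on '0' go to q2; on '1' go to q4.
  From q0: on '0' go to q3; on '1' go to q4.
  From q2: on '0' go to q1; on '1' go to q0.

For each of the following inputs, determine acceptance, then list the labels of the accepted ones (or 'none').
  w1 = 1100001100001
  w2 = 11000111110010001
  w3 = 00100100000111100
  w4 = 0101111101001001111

w3, w4

w1: q3 → q3 → q3 → q4 → q2 → q1 → q4 → q4 → q4 → q2 → q1 → q4 → q2 → q0  → end q0, rejected
w2: q3 → q3 → q3 → q4 → q2 → q1 → q1 → q1 → q1 → q1 → q1 → q4 → q2 → q0 → q3 → q4 → q2 → q0  → end q0, rejected
w3: q3 → q4 → q2 → q0 → q3 → q4 → q4 → q2 → q1 → q4 → q2 → q1 → q1 → q1 → q1 → q1 → q4 → q2  → end q2, accepted
w4: q3 → q4 → q4 → q2 → q0 → q4 → q4 → q4 → q4 → q2 → q0 → q3 → q4 → q4 → q2 → q1 → q1 → q1 → q1 → q1  → end q1, accepted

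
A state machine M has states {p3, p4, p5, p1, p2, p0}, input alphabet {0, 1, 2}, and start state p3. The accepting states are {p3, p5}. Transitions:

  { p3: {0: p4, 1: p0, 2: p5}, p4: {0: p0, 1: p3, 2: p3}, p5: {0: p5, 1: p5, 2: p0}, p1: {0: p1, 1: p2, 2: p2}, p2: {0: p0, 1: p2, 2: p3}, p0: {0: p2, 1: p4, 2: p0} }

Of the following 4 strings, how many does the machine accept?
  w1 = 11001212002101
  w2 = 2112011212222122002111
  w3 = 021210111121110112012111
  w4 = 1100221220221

w1: p3 → p0 → p4 → p0 → p2 → p2 → p3 → p0 → p0 → p2 → p0 → p0 → p4 → p0 → p4  → end p4, rejected
w2: p3 → p5 → p5 → p5 → p0 → p2 → p2 → p2 → p3 → p0 → p0 → p0 → p0 → p0 → p4 → p3 → p5 → p5 → p5 → p0 → p4 → p3 → p0  → end p0, rejected
w3: p3 → p4 → p3 → p0 → p0 → p4 → p0 → p4 → p3 → p0 → p4 → p3 → p0 → p4 → p3 → p4 → p3 → p0 → p0 → p2 → p2 → p3 → p0 → p4 → p3  → end p3, accepted
w4: p3 → p0 → p4 → p0 → p2 → p3 → p5 → p5 → p0 → p0 → p2 → p3 → p5 → p5  → end p5, accepted

2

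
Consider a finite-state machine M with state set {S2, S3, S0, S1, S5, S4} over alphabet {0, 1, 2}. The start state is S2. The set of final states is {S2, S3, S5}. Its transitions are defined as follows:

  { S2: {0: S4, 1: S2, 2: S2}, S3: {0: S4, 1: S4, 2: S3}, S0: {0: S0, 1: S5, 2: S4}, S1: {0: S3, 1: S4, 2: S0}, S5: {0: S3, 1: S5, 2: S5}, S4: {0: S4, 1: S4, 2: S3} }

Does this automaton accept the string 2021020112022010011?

S2 → S2 → S4 → S3 → S4 → S4 → S3 → S4 → S4 → S4 → S3 → S4 → S3 → S3 → S4 → S4 → S4 → S4 → S4 → S4
End state S4 is not accepting.

No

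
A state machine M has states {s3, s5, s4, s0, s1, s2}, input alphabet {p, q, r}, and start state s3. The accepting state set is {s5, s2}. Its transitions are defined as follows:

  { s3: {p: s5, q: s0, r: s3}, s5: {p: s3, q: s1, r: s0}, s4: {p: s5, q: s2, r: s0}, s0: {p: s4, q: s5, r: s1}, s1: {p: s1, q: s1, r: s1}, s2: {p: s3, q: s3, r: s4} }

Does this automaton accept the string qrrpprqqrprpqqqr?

Trace: s3 -q-> s0 -r-> s1 -r-> s1 -p-> s1 -p-> s1 -r-> s1 -q-> s1 -q-> s1 -r-> s1 -p-> s1 -r-> s1 -p-> s1 -q-> s1 -q-> s1 -q-> s1 -r-> s1
End state s1 is not accepting.

No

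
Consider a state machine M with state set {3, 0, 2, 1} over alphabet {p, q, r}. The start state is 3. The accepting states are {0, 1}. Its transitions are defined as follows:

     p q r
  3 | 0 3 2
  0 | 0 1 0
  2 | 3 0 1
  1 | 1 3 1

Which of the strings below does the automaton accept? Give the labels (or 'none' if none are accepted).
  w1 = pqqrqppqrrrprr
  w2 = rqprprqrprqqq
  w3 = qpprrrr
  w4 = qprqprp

w1: Trace: 3 -p-> 0 -q-> 1 -q-> 3 -r-> 2 -q-> 0 -p-> 0 -p-> 0 -q-> 1 -r-> 1 -r-> 1 -r-> 1 -p-> 1 -r-> 1 -r-> 1  → end 1, accepted
w2: Trace: 3 -r-> 2 -q-> 0 -p-> 0 -r-> 0 -p-> 0 -r-> 0 -q-> 1 -r-> 1 -p-> 1 -r-> 1 -q-> 3 -q-> 3 -q-> 3  → end 3, rejected
w3: Trace: 3 -q-> 3 -p-> 0 -p-> 0 -r-> 0 -r-> 0 -r-> 0 -r-> 0  → end 0, accepted
w4: Trace: 3 -q-> 3 -p-> 0 -r-> 0 -q-> 1 -p-> 1 -r-> 1 -p-> 1  → end 1, accepted

w1, w3, w4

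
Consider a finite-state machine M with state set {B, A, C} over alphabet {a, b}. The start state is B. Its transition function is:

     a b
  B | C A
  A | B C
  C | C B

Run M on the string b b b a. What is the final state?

B → A → C → B → C

C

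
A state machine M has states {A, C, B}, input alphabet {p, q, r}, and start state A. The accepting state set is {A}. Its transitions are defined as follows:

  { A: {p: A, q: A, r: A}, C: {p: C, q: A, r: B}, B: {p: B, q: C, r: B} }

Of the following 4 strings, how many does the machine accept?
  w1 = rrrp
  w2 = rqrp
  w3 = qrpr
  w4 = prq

w1: A → A → A → A → A  → end A, accepted
w2: A → A → A → A → A  → end A, accepted
w3: A → A → A → A → A  → end A, accepted
w4: A → A → A → A  → end A, accepted

4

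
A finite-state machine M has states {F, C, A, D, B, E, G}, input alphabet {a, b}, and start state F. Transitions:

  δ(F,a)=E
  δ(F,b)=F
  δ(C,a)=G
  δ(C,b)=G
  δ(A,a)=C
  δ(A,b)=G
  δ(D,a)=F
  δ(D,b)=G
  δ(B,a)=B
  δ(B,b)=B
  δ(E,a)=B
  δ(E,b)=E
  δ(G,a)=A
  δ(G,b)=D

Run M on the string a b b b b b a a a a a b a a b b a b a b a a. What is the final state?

B

Trace: F -a-> E -b-> E -b-> E -b-> E -b-> E -b-> E -a-> B -a-> B -a-> B -a-> B -a-> B -b-> B -a-> B -a-> B -b-> B -b-> B -a-> B -b-> B -a-> B -b-> B -a-> B -a-> B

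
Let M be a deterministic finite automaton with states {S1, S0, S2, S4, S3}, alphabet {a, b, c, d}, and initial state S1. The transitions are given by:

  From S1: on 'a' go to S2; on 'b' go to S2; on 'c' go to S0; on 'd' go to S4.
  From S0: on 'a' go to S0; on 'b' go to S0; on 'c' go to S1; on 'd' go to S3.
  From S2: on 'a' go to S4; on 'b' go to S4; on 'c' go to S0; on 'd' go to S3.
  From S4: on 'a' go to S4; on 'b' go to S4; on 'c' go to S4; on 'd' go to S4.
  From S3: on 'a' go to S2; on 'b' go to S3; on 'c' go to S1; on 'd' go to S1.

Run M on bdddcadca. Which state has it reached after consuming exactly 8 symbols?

S4

Trace: S1 -b-> S2 -d-> S3 -d-> S1 -d-> S4 -c-> S4 -a-> S4 -d-> S4 -c-> S4
After 8 symbols: S4.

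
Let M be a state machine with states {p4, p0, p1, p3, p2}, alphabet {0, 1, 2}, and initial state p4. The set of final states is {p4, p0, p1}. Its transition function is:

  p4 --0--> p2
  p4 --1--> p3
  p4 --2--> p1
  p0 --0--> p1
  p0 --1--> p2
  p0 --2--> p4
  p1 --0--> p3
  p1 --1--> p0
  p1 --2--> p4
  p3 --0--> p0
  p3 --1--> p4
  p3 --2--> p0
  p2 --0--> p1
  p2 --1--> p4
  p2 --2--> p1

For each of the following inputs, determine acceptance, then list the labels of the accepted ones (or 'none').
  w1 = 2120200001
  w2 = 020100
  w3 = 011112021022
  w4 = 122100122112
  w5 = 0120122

w1:
  start at p4
  read '2': p4 → p1
  read '1': p1 → p0
  read '2': p0 → p4
  read '0': p4 → p2
  read '2': p2 → p1
  read '0': p1 → p3
  read '0': p3 → p0
  read '0': p0 → p1
  read '0': p1 → p3
  read '1': p3 → p4
  end p4, accepted
w2:
  start at p4
  read '0': p4 → p2
  read '2': p2 → p1
  read '0': p1 → p3
  read '1': p3 → p4
  read '0': p4 → p2
  read '0': p2 → p1
  end p1, accepted
w3:
  start at p4
  read '0': p4 → p2
  read '1': p2 → p4
  read '1': p4 → p3
  read '1': p3 → p4
  read '1': p4 → p3
  read '2': p3 → p0
  read '0': p0 → p1
  read '2': p1 → p4
  read '1': p4 → p3
  read '0': p3 → p0
  read '2': p0 → p4
  read '2': p4 → p1
  end p1, accepted
w4:
  start at p4
  read '1': p4 → p3
  read '2': p3 → p0
  read '2': p0 → p4
  read '1': p4 → p3
  read '0': p3 → p0
  read '0': p0 → p1
  read '1': p1 → p0
  read '2': p0 → p4
  read '2': p4 → p1
  read '1': p1 → p0
  read '1': p0 → p2
  read '2': p2 → p1
  end p1, accepted
w5:
  start at p4
  read '0': p4 → p2
  read '1': p2 → p4
  read '2': p4 → p1
  read '0': p1 → p3
  read '1': p3 → p4
  read '2': p4 → p1
  read '2': p1 → p4
  end p4, accepted

w1, w2, w3, w4, w5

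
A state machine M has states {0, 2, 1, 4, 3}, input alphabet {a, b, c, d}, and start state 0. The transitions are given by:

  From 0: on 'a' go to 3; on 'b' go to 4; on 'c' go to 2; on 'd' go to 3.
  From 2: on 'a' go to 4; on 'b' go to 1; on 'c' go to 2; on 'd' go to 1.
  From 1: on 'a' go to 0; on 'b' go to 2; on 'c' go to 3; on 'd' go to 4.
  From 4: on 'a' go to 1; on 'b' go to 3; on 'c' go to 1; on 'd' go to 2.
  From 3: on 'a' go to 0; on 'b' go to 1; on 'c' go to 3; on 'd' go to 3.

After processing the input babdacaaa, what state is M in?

0 → 4 → 1 → 2 → 1 → 0 → 2 → 4 → 1 → 0

0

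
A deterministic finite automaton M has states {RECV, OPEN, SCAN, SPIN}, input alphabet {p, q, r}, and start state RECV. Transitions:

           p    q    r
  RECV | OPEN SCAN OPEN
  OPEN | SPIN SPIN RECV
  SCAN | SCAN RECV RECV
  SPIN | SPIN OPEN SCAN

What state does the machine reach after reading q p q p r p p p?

SPIN

RECV → SCAN → SCAN → RECV → OPEN → RECV → OPEN → SPIN → SPIN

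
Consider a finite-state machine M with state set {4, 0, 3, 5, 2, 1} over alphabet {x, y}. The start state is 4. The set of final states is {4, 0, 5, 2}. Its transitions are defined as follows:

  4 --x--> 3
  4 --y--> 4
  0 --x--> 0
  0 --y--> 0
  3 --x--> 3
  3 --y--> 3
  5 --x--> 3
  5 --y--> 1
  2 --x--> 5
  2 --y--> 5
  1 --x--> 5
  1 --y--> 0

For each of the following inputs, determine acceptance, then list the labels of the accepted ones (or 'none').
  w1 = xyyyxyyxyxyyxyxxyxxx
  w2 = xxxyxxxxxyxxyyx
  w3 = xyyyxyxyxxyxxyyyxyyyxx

w1:
  start at 4
  read 'x': 4 → 3
  read 'y': 3 → 3
  read 'y': 3 → 3
  read 'y': 3 → 3
  read 'x': 3 → 3
  read 'y': 3 → 3
  read 'y': 3 → 3
  read 'x': 3 → 3
  read 'y': 3 → 3
  read 'x': 3 → 3
  read 'y': 3 → 3
  read 'y': 3 → 3
  read 'x': 3 → 3
  read 'y': 3 → 3
  read 'x': 3 → 3
  read 'x': 3 → 3
  read 'y': 3 → 3
  read 'x': 3 → 3
  read 'x': 3 → 3
  read 'x': 3 → 3
  end 3, rejected
w2:
  start at 4
  read 'x': 4 → 3
  read 'x': 3 → 3
  read 'x': 3 → 3
  read 'y': 3 → 3
  read 'x': 3 → 3
  read 'x': 3 → 3
  read 'x': 3 → 3
  read 'x': 3 → 3
  read 'x': 3 → 3
  read 'y': 3 → 3
  read 'x': 3 → 3
  read 'x': 3 → 3
  read 'y': 3 → 3
  read 'y': 3 → 3
  read 'x': 3 → 3
  end 3, rejected
w3:
  start at 4
  read 'x': 4 → 3
  read 'y': 3 → 3
  read 'y': 3 → 3
  read 'y': 3 → 3
  read 'x': 3 → 3
  read 'y': 3 → 3
  read 'x': 3 → 3
  read 'y': 3 → 3
  read 'x': 3 → 3
  read 'x': 3 → 3
  read 'y': 3 → 3
  read 'x': 3 → 3
  read 'x': 3 → 3
  read 'y': 3 → 3
  read 'y': 3 → 3
  read 'y': 3 → 3
  read 'x': 3 → 3
  read 'y': 3 → 3
  read 'y': 3 → 3
  read 'y': 3 → 3
  read 'x': 3 → 3
  read 'x': 3 → 3
  end 3, rejected

none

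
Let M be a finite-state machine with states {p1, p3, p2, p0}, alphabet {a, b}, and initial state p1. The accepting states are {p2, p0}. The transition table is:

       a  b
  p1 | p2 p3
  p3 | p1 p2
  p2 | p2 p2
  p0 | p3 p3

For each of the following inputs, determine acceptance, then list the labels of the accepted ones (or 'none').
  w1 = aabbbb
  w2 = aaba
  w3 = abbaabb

w1, w2, w3

w1: Trace: p1 -a-> p2 -a-> p2 -b-> p2 -b-> p2 -b-> p2 -b-> p2  → end p2, accepted
w2: Trace: p1 -a-> p2 -a-> p2 -b-> p2 -a-> p2  → end p2, accepted
w3: Trace: p1 -a-> p2 -b-> p2 -b-> p2 -a-> p2 -a-> p2 -b-> p2 -b-> p2  → end p2, accepted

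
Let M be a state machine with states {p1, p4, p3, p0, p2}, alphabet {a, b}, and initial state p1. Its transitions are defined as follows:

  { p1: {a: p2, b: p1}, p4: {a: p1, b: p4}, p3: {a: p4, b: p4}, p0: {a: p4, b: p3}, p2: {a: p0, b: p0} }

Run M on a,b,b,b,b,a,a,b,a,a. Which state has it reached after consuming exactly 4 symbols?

p1 → p2 → p0 → p3 → p4
After 4 symbols: p4.

p4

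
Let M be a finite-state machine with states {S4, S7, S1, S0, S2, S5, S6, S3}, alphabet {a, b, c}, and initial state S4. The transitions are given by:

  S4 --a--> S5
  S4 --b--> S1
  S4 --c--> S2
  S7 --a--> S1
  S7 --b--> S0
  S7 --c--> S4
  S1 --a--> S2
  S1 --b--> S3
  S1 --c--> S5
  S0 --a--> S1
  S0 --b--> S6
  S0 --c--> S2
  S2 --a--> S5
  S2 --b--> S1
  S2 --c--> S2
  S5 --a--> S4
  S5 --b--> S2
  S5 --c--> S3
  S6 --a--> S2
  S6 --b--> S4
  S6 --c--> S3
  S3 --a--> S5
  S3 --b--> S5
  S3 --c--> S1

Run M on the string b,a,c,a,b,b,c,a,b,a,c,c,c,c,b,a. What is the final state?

Trace: S4 -b-> S1 -a-> S2 -c-> S2 -a-> S5 -b-> S2 -b-> S1 -c-> S5 -a-> S4 -b-> S1 -a-> S2 -c-> S2 -c-> S2 -c-> S2 -c-> S2 -b-> S1 -a-> S2

S2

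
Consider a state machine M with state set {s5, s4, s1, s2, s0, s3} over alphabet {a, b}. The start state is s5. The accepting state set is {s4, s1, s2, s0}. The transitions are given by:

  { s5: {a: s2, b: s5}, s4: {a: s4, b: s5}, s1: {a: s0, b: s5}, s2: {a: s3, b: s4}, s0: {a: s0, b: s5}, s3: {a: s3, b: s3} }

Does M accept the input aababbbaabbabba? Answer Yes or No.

No

start at s5
read 'a': s5 → s2
read 'a': s2 → s3
read 'b': s3 → s3
read 'a': s3 → s3
read 'b': s3 → s3
read 'b': s3 → s3
read 'b': s3 → s3
read 'a': s3 → s3
read 'a': s3 → s3
read 'b': s3 → s3
read 'b': s3 → s3
read 'a': s3 → s3
read 'b': s3 → s3
read 'b': s3 → s3
read 'a': s3 → s3
End state s3 is not accepting.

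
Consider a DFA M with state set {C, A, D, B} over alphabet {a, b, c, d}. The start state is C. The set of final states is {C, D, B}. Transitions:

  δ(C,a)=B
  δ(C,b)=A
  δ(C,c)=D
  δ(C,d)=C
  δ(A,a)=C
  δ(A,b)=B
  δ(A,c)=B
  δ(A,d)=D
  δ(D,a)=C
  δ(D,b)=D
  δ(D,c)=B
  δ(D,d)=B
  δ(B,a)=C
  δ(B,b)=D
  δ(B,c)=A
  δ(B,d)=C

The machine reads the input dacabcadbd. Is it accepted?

Yes

C → C → B → A → C → A → B → C → C → A → D
End state D is accepting.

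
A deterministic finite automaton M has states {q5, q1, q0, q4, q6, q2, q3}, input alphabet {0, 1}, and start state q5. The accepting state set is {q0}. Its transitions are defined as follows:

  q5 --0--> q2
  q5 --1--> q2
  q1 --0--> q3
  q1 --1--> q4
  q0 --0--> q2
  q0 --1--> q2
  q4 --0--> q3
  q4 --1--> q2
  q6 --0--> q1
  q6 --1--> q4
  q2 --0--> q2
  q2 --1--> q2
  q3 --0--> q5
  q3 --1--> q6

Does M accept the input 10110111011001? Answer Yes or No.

No

start at q5
read '1': q5 → q2
read '0': q2 → q2
read '1': q2 → q2
read '1': q2 → q2
read '0': q2 → q2
read '1': q2 → q2
read '1': q2 → q2
read '1': q2 → q2
read '0': q2 → q2
read '1': q2 → q2
read '1': q2 → q2
read '0': q2 → q2
read '0': q2 → q2
read '1': q2 → q2
End state q2 is not accepting.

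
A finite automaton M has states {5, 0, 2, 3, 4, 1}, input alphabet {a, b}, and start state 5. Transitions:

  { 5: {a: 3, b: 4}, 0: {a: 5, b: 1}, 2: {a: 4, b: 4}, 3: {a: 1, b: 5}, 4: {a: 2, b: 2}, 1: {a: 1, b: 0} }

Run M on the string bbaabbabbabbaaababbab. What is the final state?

Trace: 5 -b-> 4 -b-> 2 -a-> 4 -a-> 2 -b-> 4 -b-> 2 -a-> 4 -b-> 2 -b-> 4 -a-> 2 -b-> 4 -b-> 2 -a-> 4 -a-> 2 -a-> 4 -b-> 2 -a-> 4 -b-> 2 -b-> 4 -a-> 2 -b-> 4

4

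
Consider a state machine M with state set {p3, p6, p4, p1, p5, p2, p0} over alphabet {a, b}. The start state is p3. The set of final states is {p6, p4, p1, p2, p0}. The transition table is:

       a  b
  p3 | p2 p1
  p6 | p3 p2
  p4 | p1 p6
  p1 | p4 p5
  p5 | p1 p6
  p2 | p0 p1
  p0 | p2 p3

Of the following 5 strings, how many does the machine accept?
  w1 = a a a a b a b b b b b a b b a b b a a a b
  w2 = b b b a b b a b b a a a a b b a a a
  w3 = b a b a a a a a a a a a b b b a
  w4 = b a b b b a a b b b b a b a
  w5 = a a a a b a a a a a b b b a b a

4

w1: p3 → p2 → p0 → p2 → p0 → p3 → p2 → p1 → p5 → p6 → p2 → p1 → p4 → p6 → p2 → p0 → p3 → p1 → p4 → p1 → p4 → p6  → end p6, accepted
w2: p3 → p1 → p5 → p6 → p3 → p1 → p5 → p1 → p5 → p6 → p3 → p2 → p0 → p2 → p1 → p5 → p1 → p4 → p1  → end p1, accepted
w3: p3 → p1 → p4 → p6 → p3 → p2 → p0 → p2 → p0 → p2 → p0 → p2 → p0 → p3 → p1 → p5 → p1  → end p1, accepted
w4: p3 → p1 → p4 → p6 → p2 → p1 → p4 → p1 → p5 → p6 → p2 → p1 → p4 → p6 → p3  → end p3, rejected
w5: p3 → p2 → p0 → p2 → p0 → p3 → p2 → p0 → p2 → p0 → p2 → p1 → p5 → p6 → p3 → p1 → p4  → end p4, accepted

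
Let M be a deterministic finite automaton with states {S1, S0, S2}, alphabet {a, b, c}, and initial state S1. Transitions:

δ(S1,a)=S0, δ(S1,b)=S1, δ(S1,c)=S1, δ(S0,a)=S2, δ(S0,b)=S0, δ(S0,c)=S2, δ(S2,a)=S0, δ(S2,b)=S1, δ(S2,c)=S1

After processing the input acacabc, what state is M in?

S2

start at S1
read 'a': S1 → S0
read 'c': S0 → S2
read 'a': S2 → S0
read 'c': S0 → S2
read 'a': S2 → S0
read 'b': S0 → S0
read 'c': S0 → S2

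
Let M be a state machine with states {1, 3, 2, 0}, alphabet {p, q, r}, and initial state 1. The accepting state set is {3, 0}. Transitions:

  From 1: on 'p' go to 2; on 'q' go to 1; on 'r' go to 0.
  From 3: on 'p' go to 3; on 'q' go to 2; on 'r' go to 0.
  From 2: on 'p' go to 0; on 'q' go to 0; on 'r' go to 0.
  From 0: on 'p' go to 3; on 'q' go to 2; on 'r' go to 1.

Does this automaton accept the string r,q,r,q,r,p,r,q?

No

start at 1
read 'r': 1 → 0
read 'q': 0 → 2
read 'r': 2 → 0
read 'q': 0 → 2
read 'r': 2 → 0
read 'p': 0 → 3
read 'r': 3 → 0
read 'q': 0 → 2
End state 2 is not accepting.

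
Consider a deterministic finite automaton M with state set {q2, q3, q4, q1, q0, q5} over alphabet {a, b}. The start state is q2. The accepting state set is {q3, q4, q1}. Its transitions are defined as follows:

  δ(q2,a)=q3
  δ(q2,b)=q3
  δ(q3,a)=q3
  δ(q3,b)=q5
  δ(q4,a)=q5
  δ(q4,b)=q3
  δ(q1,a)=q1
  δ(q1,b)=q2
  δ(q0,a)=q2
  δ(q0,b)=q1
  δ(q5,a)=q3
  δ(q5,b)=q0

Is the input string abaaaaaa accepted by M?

q2 → q3 → q5 → q3 → q3 → q3 → q3 → q3 → q3
End state q3 is accepting.

Yes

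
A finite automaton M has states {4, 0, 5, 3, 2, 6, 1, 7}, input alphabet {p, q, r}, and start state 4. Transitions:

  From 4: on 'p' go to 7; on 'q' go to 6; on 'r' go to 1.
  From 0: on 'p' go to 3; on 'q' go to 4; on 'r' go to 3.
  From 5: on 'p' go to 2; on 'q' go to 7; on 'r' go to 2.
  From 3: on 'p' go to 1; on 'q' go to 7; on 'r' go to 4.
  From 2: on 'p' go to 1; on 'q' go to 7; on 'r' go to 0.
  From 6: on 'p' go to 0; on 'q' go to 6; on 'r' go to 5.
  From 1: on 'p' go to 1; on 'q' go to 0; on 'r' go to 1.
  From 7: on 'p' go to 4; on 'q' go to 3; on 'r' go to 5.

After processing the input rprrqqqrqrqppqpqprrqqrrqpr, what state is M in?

start at 4
read 'r': 4 → 1
read 'p': 1 → 1
read 'r': 1 → 1
read 'r': 1 → 1
read 'q': 1 → 0
read 'q': 0 → 4
read 'q': 4 → 6
read 'r': 6 → 5
read 'q': 5 → 7
read 'r': 7 → 5
read 'q': 5 → 7
read 'p': 7 → 4
read 'p': 4 → 7
read 'q': 7 → 3
read 'p': 3 → 1
read 'q': 1 → 0
read 'p': 0 → 3
read 'r': 3 → 4
read 'r': 4 → 1
read 'q': 1 → 0
read 'q': 0 → 4
read 'r': 4 → 1
read 'r': 1 → 1
read 'q': 1 → 0
read 'p': 0 → 3
read 'r': 3 → 4

4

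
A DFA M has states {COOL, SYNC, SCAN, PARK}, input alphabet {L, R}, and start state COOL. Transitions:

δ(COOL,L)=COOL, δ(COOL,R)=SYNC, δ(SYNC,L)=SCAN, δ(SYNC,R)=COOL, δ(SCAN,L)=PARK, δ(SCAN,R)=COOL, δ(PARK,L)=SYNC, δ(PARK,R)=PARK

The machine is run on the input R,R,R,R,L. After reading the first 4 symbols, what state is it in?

COOL → SYNC → COOL → SYNC → COOL
After 4 symbols: COOL.

COOL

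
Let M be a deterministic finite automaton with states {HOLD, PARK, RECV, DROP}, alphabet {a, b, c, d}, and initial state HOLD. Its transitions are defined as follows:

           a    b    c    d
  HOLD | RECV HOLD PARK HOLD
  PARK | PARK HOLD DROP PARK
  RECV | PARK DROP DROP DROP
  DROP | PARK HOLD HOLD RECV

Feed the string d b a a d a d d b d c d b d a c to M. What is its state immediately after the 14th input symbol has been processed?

HOLD

Trace: HOLD -d-> HOLD -b-> HOLD -a-> RECV -a-> PARK -d-> PARK -a-> PARK -d-> PARK -d-> PARK -b-> HOLD -d-> HOLD -c-> PARK -d-> PARK -b-> HOLD -d-> HOLD
After 14 symbols: HOLD.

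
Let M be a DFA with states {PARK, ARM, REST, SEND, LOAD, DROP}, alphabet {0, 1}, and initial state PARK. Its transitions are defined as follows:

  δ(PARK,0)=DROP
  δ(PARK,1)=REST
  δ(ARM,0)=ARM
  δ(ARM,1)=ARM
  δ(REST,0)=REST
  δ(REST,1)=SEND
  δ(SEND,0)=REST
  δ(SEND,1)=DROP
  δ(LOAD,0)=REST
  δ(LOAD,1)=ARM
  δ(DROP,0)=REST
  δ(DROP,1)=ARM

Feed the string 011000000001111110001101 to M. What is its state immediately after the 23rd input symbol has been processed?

ARM

start at PARK
read '0': PARK → DROP
read '1': DROP → ARM
read '1': ARM → ARM
read '0': ARM → ARM
read '0': ARM → ARM
read '0': ARM → ARM
read '0': ARM → ARM
read '0': ARM → ARM
read '0': ARM → ARM
read '0': ARM → ARM
read '0': ARM → ARM
read '1': ARM → ARM
read '1': ARM → ARM
read '1': ARM → ARM
read '1': ARM → ARM
read '1': ARM → ARM
read '1': ARM → ARM
read '0': ARM → ARM
read '0': ARM → ARM
read '0': ARM → ARM
read '1': ARM → ARM
read '1': ARM → ARM
read '0': ARM → ARM
After 23 symbols: ARM.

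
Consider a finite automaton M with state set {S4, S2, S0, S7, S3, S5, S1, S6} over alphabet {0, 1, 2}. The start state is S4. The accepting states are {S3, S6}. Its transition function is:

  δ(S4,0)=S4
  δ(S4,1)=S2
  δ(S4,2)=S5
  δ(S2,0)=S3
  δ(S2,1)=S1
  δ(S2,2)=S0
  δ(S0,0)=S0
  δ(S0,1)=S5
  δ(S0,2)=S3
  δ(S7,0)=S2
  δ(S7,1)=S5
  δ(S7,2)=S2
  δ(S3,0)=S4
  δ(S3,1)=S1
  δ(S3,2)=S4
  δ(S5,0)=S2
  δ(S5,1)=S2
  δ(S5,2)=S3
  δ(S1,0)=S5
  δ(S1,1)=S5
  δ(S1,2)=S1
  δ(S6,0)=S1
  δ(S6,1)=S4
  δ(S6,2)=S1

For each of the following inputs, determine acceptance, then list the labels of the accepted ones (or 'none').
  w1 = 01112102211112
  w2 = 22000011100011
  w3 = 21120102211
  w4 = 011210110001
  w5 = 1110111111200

w1:
  start at S4
  read '0': S4 → S4
  read '1': S4 → S2
  read '1': S2 → S1
  read '1': S1 → S5
  read '2': S5 → S3
  read '1': S3 → S1
  read '0': S1 → S5
  read '2': S5 → S3
  read '2': S3 → S4
  read '1': S4 → S2
  read '1': S2 → S1
  read '1': S1 → S5
  read '1': S5 → S2
  read '2': S2 → S0
  end S0, rejected
w2:
  start at S4
  read '2': S4 → S5
  read '2': S5 → S3
  read '0': S3 → S4
  read '0': S4 → S4
  read '0': S4 → S4
  read '0': S4 → S4
  read '1': S4 → S2
  read '1': S2 → S1
  read '1': S1 → S5
  read '0': S5 → S2
  read '0': S2 → S3
  read '0': S3 → S4
  read '1': S4 → S2
  read '1': S2 → S1
  end S1, rejected
w3:
  start at S4
  read '2': S4 → S5
  read '1': S5 → S2
  read '1': S2 → S1
  read '2': S1 → S1
  read '0': S1 → S5
  read '1': S5 → S2
  read '0': S2 → S3
  read '2': S3 → S4
  read '2': S4 → S5
  read '1': S5 → S2
  read '1': S2 → S1
  end S1, rejected
w4:
  start at S4
  read '0': S4 → S4
  read '1': S4 → S2
  read '1': S2 → S1
  read '2': S1 → S1
  read '1': S1 → S5
  read '0': S5 → S2
  read '1': S2 → S1
  read '1': S1 → S5
  read '0': S5 → S2
  read '0': S2 → S3
  read '0': S3 → S4
  read '1': S4 → S2
  end S2, rejected
w5:
  start at S4
  read '1': S4 → S2
  read '1': S2 → S1
  read '1': S1 → S5
  read '0': S5 → S2
  read '1': S2 → S1
  read '1': S1 → S5
  read '1': S5 → S2
  read '1': S2 → S1
  read '1': S1 → S5
  read '1': S5 → S2
  read '2': S2 → S0
  read '0': S0 → S0
  read '0': S0 → S0
  end S0, rejected

none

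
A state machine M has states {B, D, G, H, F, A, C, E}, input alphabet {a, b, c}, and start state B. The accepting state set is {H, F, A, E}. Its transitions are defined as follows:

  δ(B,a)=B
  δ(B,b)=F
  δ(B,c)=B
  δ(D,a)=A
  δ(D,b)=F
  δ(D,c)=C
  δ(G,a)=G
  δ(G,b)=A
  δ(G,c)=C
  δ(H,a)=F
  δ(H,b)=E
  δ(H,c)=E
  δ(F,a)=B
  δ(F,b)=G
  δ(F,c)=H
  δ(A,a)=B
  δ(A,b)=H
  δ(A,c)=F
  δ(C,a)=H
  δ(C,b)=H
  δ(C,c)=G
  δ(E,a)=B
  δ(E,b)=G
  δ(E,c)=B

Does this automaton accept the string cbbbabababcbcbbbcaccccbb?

No

Trace: B -c-> B -b-> F -b-> G -b-> A -a-> B -b-> F -a-> B -b-> F -a-> B -b-> F -c-> H -b-> E -c-> B -b-> F -b-> G -b-> A -c-> F -a-> B -c-> B -c-> B -c-> B -c-> B -b-> F -b-> G
End state G is not accepting.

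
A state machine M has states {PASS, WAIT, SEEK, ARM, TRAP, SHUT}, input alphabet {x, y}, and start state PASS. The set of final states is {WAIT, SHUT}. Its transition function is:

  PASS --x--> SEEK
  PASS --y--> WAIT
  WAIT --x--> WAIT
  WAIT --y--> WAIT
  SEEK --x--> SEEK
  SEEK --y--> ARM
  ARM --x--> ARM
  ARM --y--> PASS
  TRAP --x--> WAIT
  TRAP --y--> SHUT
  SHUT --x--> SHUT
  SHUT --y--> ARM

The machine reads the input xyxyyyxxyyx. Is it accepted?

Yes

PASS → SEEK → ARM → ARM → PASS → WAIT → WAIT → WAIT → WAIT → WAIT → WAIT → WAIT
End state WAIT is accepting.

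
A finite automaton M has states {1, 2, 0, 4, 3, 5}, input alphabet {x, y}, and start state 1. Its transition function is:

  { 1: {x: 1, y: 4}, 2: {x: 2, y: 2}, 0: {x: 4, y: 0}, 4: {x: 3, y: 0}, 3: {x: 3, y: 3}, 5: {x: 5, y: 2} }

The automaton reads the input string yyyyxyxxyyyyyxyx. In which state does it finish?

start at 1
read 'y': 1 → 4
read 'y': 4 → 0
read 'y': 0 → 0
read 'y': 0 → 0
read 'x': 0 → 4
read 'y': 4 → 0
read 'x': 0 → 4
read 'x': 4 → 3
read 'y': 3 → 3
read 'y': 3 → 3
read 'y': 3 → 3
read 'y': 3 → 3
read 'y': 3 → 3
read 'x': 3 → 3
read 'y': 3 → 3
read 'x': 3 → 3

3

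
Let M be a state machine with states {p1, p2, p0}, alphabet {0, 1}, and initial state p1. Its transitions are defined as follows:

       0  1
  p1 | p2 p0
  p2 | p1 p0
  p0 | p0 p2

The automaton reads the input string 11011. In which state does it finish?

p2

start at p1
read '1': p1 → p0
read '1': p0 → p2
read '0': p2 → p1
read '1': p1 → p0
read '1': p0 → p2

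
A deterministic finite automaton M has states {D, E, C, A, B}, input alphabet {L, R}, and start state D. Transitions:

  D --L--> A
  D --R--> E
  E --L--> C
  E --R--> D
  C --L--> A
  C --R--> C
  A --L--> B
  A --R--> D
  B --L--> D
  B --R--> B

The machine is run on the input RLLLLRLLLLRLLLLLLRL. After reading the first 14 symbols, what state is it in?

D → E → C → A → B → D → E → C → A → B → D → E → C → A → B
After 14 symbols: B.

B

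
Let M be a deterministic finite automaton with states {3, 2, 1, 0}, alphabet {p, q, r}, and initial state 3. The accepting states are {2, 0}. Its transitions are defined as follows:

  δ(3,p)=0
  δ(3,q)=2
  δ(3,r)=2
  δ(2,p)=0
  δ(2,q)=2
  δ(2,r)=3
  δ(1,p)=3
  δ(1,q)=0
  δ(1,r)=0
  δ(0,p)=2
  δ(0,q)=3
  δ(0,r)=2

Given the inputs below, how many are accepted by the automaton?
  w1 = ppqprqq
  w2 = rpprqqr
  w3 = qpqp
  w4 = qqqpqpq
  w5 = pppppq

w1:
  start at 3
  read 'p': 3 → 0
  read 'p': 0 → 2
  read 'q': 2 → 2
  read 'p': 2 → 0
  read 'r': 0 → 2
  read 'q': 2 → 2
  read 'q': 2 → 2
  end 2, accepted
w2:
  start at 3
  read 'r': 3 → 2
  read 'p': 2 → 0
  read 'p': 0 → 2
  read 'r': 2 → 3
  read 'q': 3 → 2
  read 'q': 2 → 2
  read 'r': 2 → 3
  end 3, rejected
w3:
  start at 3
  read 'q': 3 → 2
  read 'p': 2 → 0
  read 'q': 0 → 3
  read 'p': 3 → 0
  end 0, accepted
w4:
  start at 3
  read 'q': 3 → 2
  read 'q': 2 → 2
  read 'q': 2 → 2
  read 'p': 2 → 0
  read 'q': 0 → 3
  read 'p': 3 → 0
  read 'q': 0 → 3
  end 3, rejected
w5:
  start at 3
  read 'p': 3 → 0
  read 'p': 0 → 2
  read 'p': 2 → 0
  read 'p': 0 → 2
  read 'p': 2 → 0
  read 'q': 0 → 3
  end 3, rejected

2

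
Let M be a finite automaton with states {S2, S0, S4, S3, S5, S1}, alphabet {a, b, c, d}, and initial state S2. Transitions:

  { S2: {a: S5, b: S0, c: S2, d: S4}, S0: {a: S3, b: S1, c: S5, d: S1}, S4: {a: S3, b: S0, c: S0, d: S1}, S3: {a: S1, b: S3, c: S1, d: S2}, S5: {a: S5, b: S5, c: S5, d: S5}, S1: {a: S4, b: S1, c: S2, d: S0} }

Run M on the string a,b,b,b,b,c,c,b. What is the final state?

start at S2
read 'a': S2 → S5
read 'b': S5 → S5
read 'b': S5 → S5
read 'b': S5 → S5
read 'b': S5 → S5
read 'c': S5 → S5
read 'c': S5 → S5
read 'b': S5 → S5

S5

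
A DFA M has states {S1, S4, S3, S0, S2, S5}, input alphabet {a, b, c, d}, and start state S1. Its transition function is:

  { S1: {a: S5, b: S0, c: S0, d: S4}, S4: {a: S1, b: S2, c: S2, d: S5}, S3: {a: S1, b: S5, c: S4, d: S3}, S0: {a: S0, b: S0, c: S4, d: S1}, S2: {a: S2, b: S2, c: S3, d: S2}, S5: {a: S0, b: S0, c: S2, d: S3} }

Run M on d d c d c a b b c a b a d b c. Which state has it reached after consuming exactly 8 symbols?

S0

S1 → S4 → S5 → S2 → S2 → S3 → S1 → S0 → S0
After 8 symbols: S0.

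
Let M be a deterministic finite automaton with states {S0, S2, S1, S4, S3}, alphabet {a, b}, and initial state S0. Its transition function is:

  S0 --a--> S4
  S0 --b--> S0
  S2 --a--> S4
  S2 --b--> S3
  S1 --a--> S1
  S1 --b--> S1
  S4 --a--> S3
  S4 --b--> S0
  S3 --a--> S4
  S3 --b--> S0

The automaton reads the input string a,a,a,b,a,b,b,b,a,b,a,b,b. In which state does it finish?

S0

start at S0
read 'a': S0 → S4
read 'a': S4 → S3
read 'a': S3 → S4
read 'b': S4 → S0
read 'a': S0 → S4
read 'b': S4 → S0
read 'b': S0 → S0
read 'b': S0 → S0
read 'a': S0 → S4
read 'b': S4 → S0
read 'a': S0 → S4
read 'b': S4 → S0
read 'b': S0 → S0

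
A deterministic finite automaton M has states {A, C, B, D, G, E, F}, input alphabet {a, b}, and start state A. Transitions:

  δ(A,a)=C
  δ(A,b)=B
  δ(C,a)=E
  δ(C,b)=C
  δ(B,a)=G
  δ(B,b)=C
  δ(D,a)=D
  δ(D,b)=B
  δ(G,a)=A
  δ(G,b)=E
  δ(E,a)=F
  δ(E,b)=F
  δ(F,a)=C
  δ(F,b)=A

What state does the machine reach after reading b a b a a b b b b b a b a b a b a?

C

Trace: A -b-> B -a-> G -b-> E -a-> F -a-> C -b-> C -b-> C -b-> C -b-> C -b-> C -a-> E -b-> F -a-> C -b-> C -a-> E -b-> F -a-> C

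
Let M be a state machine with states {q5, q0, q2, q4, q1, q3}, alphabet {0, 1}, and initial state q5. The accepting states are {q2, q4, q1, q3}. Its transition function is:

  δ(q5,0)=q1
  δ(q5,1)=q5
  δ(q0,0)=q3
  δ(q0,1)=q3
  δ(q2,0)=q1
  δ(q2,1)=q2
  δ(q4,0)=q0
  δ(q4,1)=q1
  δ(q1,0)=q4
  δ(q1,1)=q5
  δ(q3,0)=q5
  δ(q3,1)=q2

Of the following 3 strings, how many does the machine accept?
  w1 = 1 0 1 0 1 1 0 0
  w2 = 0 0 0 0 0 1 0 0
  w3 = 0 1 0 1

2

w1: q5 → q5 → q1 → q5 → q1 → q5 → q5 → q1 → q4  → end q4, accepted
w2: q5 → q1 → q4 → q0 → q3 → q5 → q5 → q1 → q4  → end q4, accepted
w3: q5 → q1 → q5 → q1 → q5  → end q5, rejected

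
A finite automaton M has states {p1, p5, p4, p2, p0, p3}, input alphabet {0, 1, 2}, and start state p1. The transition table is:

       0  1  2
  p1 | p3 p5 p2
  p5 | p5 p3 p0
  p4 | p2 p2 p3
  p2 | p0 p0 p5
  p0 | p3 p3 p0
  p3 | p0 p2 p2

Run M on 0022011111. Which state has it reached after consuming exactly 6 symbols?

p2

p1 → p3 → p0 → p0 → p0 → p3 → p2
After 6 symbols: p2.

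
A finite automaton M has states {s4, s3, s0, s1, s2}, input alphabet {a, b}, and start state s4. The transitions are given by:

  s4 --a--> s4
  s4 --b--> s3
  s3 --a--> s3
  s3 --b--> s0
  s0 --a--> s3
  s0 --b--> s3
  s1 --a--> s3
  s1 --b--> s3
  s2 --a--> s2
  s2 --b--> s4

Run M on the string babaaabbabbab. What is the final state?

s4 → s3 → s3 → s0 → s3 → s3 → s3 → s0 → s3 → s3 → s0 → s3 → s3 → s0

s0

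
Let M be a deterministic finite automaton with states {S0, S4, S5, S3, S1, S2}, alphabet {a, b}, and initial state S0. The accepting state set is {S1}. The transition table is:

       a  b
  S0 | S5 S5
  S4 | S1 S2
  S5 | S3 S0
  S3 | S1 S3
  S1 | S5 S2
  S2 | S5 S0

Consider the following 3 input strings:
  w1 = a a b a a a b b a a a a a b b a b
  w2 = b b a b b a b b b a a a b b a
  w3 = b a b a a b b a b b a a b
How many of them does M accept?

1

w1: Trace: S0 -a-> S5 -a-> S3 -b-> S3 -a-> S1 -a-> S5 -a-> S3 -b-> S3 -b-> S3 -a-> S1 -a-> S5 -a-> S3 -a-> S1 -a-> S5 -b-> S0 -b-> S5 -a-> S3 -b-> S3  → end S3, rejected
w2: Trace: S0 -b-> S5 -b-> S0 -a-> S5 -b-> S0 -b-> S5 -a-> S3 -b-> S3 -b-> S3 -b-> S3 -a-> S1 -a-> S5 -a-> S3 -b-> S3 -b-> S3 -a-> S1  → end S1, accepted
w3: Trace: S0 -b-> S5 -a-> S3 -b-> S3 -a-> S1 -a-> S5 -b-> S0 -b-> S5 -a-> S3 -b-> S3 -b-> S3 -a-> S1 -a-> S5 -b-> S0  → end S0, rejected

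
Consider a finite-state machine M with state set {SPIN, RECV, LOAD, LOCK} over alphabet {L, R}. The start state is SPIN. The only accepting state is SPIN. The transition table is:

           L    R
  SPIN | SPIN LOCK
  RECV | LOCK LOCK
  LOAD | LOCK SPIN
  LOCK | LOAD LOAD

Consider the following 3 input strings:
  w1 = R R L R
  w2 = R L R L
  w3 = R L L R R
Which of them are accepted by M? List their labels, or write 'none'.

w2, w3

w1: SPIN → LOCK → LOAD → LOCK → LOAD  → end LOAD, rejected
w2: SPIN → LOCK → LOAD → SPIN → SPIN  → end SPIN, accepted
w3: SPIN → LOCK → LOAD → LOCK → LOAD → SPIN  → end SPIN, accepted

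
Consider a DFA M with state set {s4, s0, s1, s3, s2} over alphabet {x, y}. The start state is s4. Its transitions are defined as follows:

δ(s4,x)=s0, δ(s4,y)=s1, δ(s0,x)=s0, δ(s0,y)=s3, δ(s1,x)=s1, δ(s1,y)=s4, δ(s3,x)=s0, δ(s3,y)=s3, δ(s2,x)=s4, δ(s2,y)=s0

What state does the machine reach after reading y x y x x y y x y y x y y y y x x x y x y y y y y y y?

s4 → s1 → s1 → s4 → s0 → s0 → s3 → s3 → s0 → s3 → s3 → s0 → s3 → s3 → s3 → s3 → s0 → s0 → s0 → s3 → s0 → s3 → s3 → s3 → s3 → s3 → s3 → s3

s3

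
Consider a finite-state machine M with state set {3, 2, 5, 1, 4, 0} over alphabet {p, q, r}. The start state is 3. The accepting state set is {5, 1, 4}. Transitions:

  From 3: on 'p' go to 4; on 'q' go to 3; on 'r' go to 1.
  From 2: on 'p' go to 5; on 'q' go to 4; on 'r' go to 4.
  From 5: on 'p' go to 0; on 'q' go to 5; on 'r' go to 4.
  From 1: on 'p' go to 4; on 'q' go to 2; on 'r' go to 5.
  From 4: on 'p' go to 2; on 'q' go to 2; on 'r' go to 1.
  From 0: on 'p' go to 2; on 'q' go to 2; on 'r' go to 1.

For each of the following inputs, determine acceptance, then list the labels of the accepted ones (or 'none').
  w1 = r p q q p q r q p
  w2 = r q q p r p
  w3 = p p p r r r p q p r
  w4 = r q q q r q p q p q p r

w1, w3, w4

w1:
  start at 3
  read 'r': 3 → 1
  read 'p': 1 → 4
  read 'q': 4 → 2
  read 'q': 2 → 4
  read 'p': 4 → 2
  read 'q': 2 → 4
  read 'r': 4 → 1
  read 'q': 1 → 2
  read 'p': 2 → 5
  end 5, accepted
w2:
  start at 3
  read 'r': 3 → 1
  read 'q': 1 → 2
  read 'q': 2 → 4
  read 'p': 4 → 2
  read 'r': 2 → 4
  read 'p': 4 → 2
  end 2, rejected
w3:
  start at 3
  read 'p': 3 → 4
  read 'p': 4 → 2
  read 'p': 2 → 5
  read 'r': 5 → 4
  read 'r': 4 → 1
  read 'r': 1 → 5
  read 'p': 5 → 0
  read 'q': 0 → 2
  read 'p': 2 → 5
  read 'r': 5 → 4
  end 4, accepted
w4:
  start at 3
  read 'r': 3 → 1
  read 'q': 1 → 2
  read 'q': 2 → 4
  read 'q': 4 → 2
  read 'r': 2 → 4
  read 'q': 4 → 2
  read 'p': 2 → 5
  read 'q': 5 → 5
  read 'p': 5 → 0
  read 'q': 0 → 2
  read 'p': 2 → 5
  read 'r': 5 → 4
  end 4, accepted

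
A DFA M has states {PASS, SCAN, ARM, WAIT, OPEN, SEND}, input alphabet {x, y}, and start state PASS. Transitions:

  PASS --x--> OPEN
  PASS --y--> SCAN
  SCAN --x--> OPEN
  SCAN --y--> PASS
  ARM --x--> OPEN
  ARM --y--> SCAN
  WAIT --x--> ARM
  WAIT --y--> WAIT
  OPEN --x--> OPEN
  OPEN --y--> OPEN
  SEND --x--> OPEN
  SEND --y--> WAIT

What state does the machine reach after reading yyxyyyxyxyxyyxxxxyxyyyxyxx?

PASS → SCAN → PASS → OPEN → OPEN → OPEN → OPEN → OPEN → OPEN → OPEN → OPEN → OPEN → OPEN → OPEN → OPEN → OPEN → OPEN → OPEN → OPEN → OPEN → OPEN → OPEN → OPEN → OPEN → OPEN → OPEN → OPEN

OPEN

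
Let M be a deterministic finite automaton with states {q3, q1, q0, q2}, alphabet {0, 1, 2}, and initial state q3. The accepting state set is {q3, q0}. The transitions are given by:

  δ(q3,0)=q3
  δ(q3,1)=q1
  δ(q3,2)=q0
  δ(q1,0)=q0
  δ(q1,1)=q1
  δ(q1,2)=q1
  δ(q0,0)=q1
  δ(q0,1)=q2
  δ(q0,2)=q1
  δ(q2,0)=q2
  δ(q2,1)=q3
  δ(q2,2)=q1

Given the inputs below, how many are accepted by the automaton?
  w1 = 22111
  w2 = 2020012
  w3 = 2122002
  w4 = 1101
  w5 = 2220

w1:
  start at q3
  read '2': q3 → q0
  read '2': q0 → q1
  read '1': q1 → q1
  read '1': q1 → q1
  read '1': q1 → q1
  end q1, rejected
w2:
  start at q3
  read '2': q3 → q0
  read '0': q0 → q1
  read '2': q1 → q1
  read '0': q1 → q0
  read '0': q0 → q1
  read '1': q1 → q1
  read '2': q1 → q1
  end q1, rejected
w3:
  start at q3
  read '2': q3 → q0
  read '1': q0 → q2
  read '2': q2 → q1
  read '2': q1 → q1
  read '0': q1 → q0
  read '0': q0 → q1
  read '2': q1 → q1
  end q1, rejected
w4:
  start at q3
  read '1': q3 → q1
  read '1': q1 → q1
  read '0': q1 → q0
  read '1': q0 → q2
  end q2, rejected
w5:
  start at q3
  read '2': q3 → q0
  read '2': q0 → q1
  read '2': q1 → q1
  read '0': q1 → q0
  end q0, accepted

1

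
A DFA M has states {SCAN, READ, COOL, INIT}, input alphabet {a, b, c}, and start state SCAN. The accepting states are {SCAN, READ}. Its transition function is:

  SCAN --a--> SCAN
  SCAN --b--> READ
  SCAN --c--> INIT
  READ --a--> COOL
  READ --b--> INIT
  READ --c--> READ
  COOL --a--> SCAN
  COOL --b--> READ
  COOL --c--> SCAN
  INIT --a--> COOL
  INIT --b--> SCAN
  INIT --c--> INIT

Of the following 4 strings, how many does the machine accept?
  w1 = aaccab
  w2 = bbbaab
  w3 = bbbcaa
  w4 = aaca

w1: SCAN → SCAN → SCAN → INIT → INIT → COOL → READ  → end READ, accepted
w2: SCAN → READ → INIT → SCAN → SCAN → SCAN → READ  → end READ, accepted
w3: SCAN → READ → INIT → SCAN → INIT → COOL → SCAN  → end SCAN, accepted
w4: SCAN → SCAN → SCAN → INIT → COOL  → end COOL, rejected

3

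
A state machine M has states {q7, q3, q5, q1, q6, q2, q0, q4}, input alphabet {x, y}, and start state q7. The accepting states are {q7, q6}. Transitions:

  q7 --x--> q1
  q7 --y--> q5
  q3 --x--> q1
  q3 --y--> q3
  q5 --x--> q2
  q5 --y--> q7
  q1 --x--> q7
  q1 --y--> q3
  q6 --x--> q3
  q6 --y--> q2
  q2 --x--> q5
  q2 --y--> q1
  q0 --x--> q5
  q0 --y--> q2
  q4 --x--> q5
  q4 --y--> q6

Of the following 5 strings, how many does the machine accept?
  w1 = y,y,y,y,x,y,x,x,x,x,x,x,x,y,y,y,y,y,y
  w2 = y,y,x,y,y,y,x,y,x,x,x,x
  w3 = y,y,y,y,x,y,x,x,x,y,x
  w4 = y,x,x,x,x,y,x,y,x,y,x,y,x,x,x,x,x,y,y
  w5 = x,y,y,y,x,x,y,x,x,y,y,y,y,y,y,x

w1: Trace: q7 -y-> q5 -y-> q7 -y-> q5 -y-> q7 -x-> q1 -y-> q3 -x-> q1 -x-> q7 -x-> q1 -x-> q7 -x-> q1 -x-> q7 -x-> q1 -y-> q3 -y-> q3 -y-> q3 -y-> q3 -y-> q3 -y-> q3  → end q3, rejected
w2: Trace: q7 -y-> q5 -y-> q7 -x-> q1 -y-> q3 -y-> q3 -y-> q3 -x-> q1 -y-> q3 -x-> q1 -x-> q7 -x-> q1 -x-> q7  → end q7, accepted
w3: Trace: q7 -y-> q5 -y-> q7 -y-> q5 -y-> q7 -x-> q1 -y-> q3 -x-> q1 -x-> q7 -x-> q1 -y-> q3 -x-> q1  → end q1, rejected
w4: Trace: q7 -y-> q5 -x-> q2 -x-> q5 -x-> q2 -x-> q5 -y-> q7 -x-> q1 -y-> q3 -x-> q1 -y-> q3 -x-> q1 -y-> q3 -x-> q1 -x-> q7 -x-> q1 -x-> q7 -x-> q1 -y-> q3 -y-> q3  → end q3, rejected
w5: Trace: q7 -x-> q1 -y-> q3 -y-> q3 -y-> q3 -x-> q1 -x-> q7 -y-> q5 -x-> q2 -x-> q5 -y-> q7 -y-> q5 -y-> q7 -y-> q5 -y-> q7 -y-> q5 -x-> q2  → end q2, rejected

1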